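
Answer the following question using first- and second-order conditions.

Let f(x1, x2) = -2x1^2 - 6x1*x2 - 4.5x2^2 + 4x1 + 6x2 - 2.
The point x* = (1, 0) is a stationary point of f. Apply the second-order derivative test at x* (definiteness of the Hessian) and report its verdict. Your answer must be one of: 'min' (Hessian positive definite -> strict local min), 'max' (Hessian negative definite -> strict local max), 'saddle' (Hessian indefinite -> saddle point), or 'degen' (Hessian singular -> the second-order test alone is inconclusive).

Compute the Hessian H = grad^2 f:
  H = [[-4, -6], [-6, -9]]
Verify stationarity: grad f(x*) = H x* + g = (0, 0).
Eigenvalues of H: -13, 0.
H has a zero eigenvalue (singular; negative semidefinite but not definite), so H is neither positive definite, negative definite, nor indefinite. The second-order test alone is inconclusive -> degen.
(Indeed, f is constant along the null direction of H through x*, so x* is not a strict local extremum.)

degen


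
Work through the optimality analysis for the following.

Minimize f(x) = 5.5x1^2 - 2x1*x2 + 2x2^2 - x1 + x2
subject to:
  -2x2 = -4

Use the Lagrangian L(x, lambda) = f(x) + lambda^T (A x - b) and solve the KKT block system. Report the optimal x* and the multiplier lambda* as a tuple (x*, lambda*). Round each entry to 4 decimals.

Form the Lagrangian:
  L(x, lambda) = (1/2) x^T Q x + c^T x + lambda^T (A x - b)
Stationarity (grad_x L = 0): Q x + c + A^T lambda = 0.
Primal feasibility: A x = b.

This gives the KKT block system:
  [ Q   A^T ] [ x     ]   [-c ]
  [ A    0  ] [ lambda ] = [ b ]

Solving the linear system:
  x*      = (0.4545, 2)
  lambda* = (4.0455)
  f(x*)   = 8.8636

x* = (0.4545, 2), lambda* = (4.0455)


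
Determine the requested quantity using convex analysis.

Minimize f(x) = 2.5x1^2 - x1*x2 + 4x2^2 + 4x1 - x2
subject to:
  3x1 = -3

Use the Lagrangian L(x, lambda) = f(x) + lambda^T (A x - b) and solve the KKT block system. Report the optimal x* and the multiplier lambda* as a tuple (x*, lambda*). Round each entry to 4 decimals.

Form the Lagrangian:
  L(x, lambda) = (1/2) x^T Q x + c^T x + lambda^T (A x - b)
Stationarity (grad_x L = 0): Q x + c + A^T lambda = 0.
Primal feasibility: A x = b.

This gives the KKT block system:
  [ Q   A^T ] [ x     ]   [-c ]
  [ A    0  ] [ lambda ] = [ b ]

Solving the linear system:
  x*      = (-1, 0)
  lambda* = (0.3333)
  f(x*)   = -1.5

x* = (-1, 0), lambda* = (0.3333)


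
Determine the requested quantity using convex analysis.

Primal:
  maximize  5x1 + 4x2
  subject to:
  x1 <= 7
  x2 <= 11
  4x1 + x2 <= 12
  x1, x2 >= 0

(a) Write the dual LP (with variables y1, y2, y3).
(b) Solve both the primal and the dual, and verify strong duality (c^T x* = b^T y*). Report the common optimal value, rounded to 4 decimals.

The standard primal-dual pair for 'max c^T x s.t. A x <= b, x >= 0' is:
  Dual:  min b^T y  s.t.  A^T y >= c,  y >= 0.

So the dual LP is:
  minimize  7y1 + 11y2 + 12y3
  subject to:
    y1 + 4y3 >= 5
    y2 + y3 >= 4
    y1, y2, y3 >= 0

Solving the primal: x* = (0.25, 11).
  primal value c^T x* = 45.25.
Solving the dual: y* = (0, 2.75, 1.25).
  dual value b^T y* = 45.25.
Strong duality: c^T x* = b^T y*. Confirmed.

45.25


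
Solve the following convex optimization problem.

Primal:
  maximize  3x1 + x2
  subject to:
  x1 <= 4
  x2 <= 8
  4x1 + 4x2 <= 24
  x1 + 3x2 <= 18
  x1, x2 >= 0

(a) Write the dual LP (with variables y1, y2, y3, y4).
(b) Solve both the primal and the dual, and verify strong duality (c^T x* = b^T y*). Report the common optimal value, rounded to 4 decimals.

The standard primal-dual pair for 'max c^T x s.t. A x <= b, x >= 0' is:
  Dual:  min b^T y  s.t.  A^T y >= c,  y >= 0.

So the dual LP is:
  minimize  4y1 + 8y2 + 24y3 + 18y4
  subject to:
    y1 + 4y3 + y4 >= 3
    y2 + 4y3 + 3y4 >= 1
    y1, y2, y3, y4 >= 0

Solving the primal: x* = (4, 2).
  primal value c^T x* = 14.
Solving the dual: y* = (2, 0, 0.25, 0).
  dual value b^T y* = 14.
Strong duality: c^T x* = b^T y*. Confirmed.

14


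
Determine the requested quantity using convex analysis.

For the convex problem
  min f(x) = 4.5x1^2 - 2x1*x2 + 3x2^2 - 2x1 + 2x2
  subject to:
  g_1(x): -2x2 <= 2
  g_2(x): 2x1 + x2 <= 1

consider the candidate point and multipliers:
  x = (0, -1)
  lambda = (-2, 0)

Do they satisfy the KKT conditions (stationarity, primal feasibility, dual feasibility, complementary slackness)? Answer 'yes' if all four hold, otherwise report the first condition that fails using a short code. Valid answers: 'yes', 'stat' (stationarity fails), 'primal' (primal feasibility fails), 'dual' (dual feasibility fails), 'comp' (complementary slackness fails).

Gradient of f: grad f(x) = Q x + c = (0, -4)
Constraint values g_i(x) = a_i^T x - b_i:
  g_1((0, -1)) = 0
  g_2((0, -1)) = -2
Stationarity residual: grad f(x) + sum_i lambda_i a_i = (0, 0)
  -> stationarity OK
Primal feasibility (all g_i <= 0): OK
Dual feasibility (all lambda_i >= 0): FAILS
Complementary slackness (lambda_i * g_i(x) = 0 for all i): OK

Verdict: the first failing condition is dual_feasibility -> dual.

dual


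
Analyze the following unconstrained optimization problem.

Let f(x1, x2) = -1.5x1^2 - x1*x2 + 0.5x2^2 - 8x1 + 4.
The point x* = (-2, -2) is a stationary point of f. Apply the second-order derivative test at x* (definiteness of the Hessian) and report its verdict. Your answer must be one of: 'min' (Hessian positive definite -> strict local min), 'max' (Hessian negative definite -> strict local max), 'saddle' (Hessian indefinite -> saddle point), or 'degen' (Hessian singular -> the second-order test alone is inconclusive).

Compute the Hessian H = grad^2 f:
  H = [[-3, -1], [-1, 1]]
Verify stationarity: grad f(x*) = H x* + g = (0, 0).
Eigenvalues of H: -3.2361, 1.2361.
Eigenvalues have mixed signs, so H is indefinite -> x* is a saddle point.

saddle


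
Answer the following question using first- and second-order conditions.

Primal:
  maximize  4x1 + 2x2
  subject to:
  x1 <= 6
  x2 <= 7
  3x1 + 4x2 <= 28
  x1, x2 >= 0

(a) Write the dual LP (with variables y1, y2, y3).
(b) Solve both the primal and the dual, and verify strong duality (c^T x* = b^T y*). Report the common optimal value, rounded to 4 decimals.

The standard primal-dual pair for 'max c^T x s.t. A x <= b, x >= 0' is:
  Dual:  min b^T y  s.t.  A^T y >= c,  y >= 0.

So the dual LP is:
  minimize  6y1 + 7y2 + 28y3
  subject to:
    y1 + 3y3 >= 4
    y2 + 4y3 >= 2
    y1, y2, y3 >= 0

Solving the primal: x* = (6, 2.5).
  primal value c^T x* = 29.
Solving the dual: y* = (2.5, 0, 0.5).
  dual value b^T y* = 29.
Strong duality: c^T x* = b^T y*. Confirmed.

29


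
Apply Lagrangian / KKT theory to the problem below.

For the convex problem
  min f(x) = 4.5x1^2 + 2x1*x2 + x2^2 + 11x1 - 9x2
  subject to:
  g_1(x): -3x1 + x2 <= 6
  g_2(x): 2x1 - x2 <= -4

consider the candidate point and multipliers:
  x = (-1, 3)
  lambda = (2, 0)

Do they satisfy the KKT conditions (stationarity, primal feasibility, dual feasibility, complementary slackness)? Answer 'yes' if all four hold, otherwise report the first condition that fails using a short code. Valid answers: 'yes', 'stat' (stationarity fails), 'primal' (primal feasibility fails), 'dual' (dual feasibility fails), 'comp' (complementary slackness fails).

Gradient of f: grad f(x) = Q x + c = (8, -5)
Constraint values g_i(x) = a_i^T x - b_i:
  g_1((-1, 3)) = 0
  g_2((-1, 3)) = -1
Stationarity residual: grad f(x) + sum_i lambda_i a_i = (2, -3)
  -> stationarity FAILS
Primal feasibility (all g_i <= 0): OK
Dual feasibility (all lambda_i >= 0): OK
Complementary slackness (lambda_i * g_i(x) = 0 for all i): OK

Verdict: the first failing condition is stationarity -> stat.

stat


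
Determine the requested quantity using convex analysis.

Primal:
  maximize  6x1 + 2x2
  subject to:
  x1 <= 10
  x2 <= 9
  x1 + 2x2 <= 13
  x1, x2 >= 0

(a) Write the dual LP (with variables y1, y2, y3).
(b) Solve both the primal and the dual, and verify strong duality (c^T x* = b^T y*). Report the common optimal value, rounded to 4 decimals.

The standard primal-dual pair for 'max c^T x s.t. A x <= b, x >= 0' is:
  Dual:  min b^T y  s.t.  A^T y >= c,  y >= 0.

So the dual LP is:
  minimize  10y1 + 9y2 + 13y3
  subject to:
    y1 + y3 >= 6
    y2 + 2y3 >= 2
    y1, y2, y3 >= 0

Solving the primal: x* = (10, 1.5).
  primal value c^T x* = 63.
Solving the dual: y* = (5, 0, 1).
  dual value b^T y* = 63.
Strong duality: c^T x* = b^T y*. Confirmed.

63


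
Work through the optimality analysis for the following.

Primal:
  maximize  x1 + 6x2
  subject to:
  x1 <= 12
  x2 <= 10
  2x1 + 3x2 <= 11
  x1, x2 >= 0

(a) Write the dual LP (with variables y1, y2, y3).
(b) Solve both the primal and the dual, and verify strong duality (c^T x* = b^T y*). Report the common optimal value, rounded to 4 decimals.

The standard primal-dual pair for 'max c^T x s.t. A x <= b, x >= 0' is:
  Dual:  min b^T y  s.t.  A^T y >= c,  y >= 0.

So the dual LP is:
  minimize  12y1 + 10y2 + 11y3
  subject to:
    y1 + 2y3 >= 1
    y2 + 3y3 >= 6
    y1, y2, y3 >= 0

Solving the primal: x* = (0, 3.6667).
  primal value c^T x* = 22.
Solving the dual: y* = (0, 0, 2).
  dual value b^T y* = 22.
Strong duality: c^T x* = b^T y*. Confirmed.

22


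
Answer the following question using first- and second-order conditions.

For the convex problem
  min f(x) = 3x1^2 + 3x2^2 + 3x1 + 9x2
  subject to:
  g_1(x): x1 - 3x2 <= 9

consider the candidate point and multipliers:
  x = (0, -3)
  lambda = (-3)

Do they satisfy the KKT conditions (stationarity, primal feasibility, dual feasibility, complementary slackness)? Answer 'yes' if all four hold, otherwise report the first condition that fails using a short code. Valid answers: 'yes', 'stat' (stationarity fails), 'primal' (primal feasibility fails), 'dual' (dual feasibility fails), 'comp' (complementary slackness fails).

Gradient of f: grad f(x) = Q x + c = (3, -9)
Constraint values g_i(x) = a_i^T x - b_i:
  g_1((0, -3)) = 0
Stationarity residual: grad f(x) + sum_i lambda_i a_i = (0, 0)
  -> stationarity OK
Primal feasibility (all g_i <= 0): OK
Dual feasibility (all lambda_i >= 0): FAILS
Complementary slackness (lambda_i * g_i(x) = 0 for all i): OK

Verdict: the first failing condition is dual_feasibility -> dual.

dual


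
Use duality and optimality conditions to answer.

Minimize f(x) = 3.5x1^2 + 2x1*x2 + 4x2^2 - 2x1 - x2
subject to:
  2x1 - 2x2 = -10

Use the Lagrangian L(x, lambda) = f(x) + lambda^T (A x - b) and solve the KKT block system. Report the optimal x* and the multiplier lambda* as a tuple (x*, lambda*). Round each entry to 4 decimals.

Form the Lagrangian:
  L(x, lambda) = (1/2) x^T Q x + c^T x + lambda^T (A x - b)
Stationarity (grad_x L = 0): Q x + c + A^T lambda = 0.
Primal feasibility: A x = b.

This gives the KKT block system:
  [ Q   A^T ] [ x     ]   [-c ]
  [ A    0  ] [ lambda ] = [ b ]

Solving the linear system:
  x*      = (-2.4737, 2.5263)
  lambda* = (7.1316)
  f(x*)   = 36.8684

x* = (-2.4737, 2.5263), lambda* = (7.1316)


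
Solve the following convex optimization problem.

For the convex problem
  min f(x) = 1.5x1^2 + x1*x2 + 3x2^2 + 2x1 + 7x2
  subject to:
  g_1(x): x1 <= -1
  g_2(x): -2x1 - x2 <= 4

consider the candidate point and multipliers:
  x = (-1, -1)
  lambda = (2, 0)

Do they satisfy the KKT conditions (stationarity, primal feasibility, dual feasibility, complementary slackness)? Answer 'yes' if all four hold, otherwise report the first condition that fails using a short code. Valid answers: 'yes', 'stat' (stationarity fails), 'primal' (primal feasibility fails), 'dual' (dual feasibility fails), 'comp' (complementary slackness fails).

Gradient of f: grad f(x) = Q x + c = (-2, 0)
Constraint values g_i(x) = a_i^T x - b_i:
  g_1((-1, -1)) = 0
  g_2((-1, -1)) = -1
Stationarity residual: grad f(x) + sum_i lambda_i a_i = (0, 0)
  -> stationarity OK
Primal feasibility (all g_i <= 0): OK
Dual feasibility (all lambda_i >= 0): OK
Complementary slackness (lambda_i * g_i(x) = 0 for all i): OK

Verdict: yes, KKT holds.

yes


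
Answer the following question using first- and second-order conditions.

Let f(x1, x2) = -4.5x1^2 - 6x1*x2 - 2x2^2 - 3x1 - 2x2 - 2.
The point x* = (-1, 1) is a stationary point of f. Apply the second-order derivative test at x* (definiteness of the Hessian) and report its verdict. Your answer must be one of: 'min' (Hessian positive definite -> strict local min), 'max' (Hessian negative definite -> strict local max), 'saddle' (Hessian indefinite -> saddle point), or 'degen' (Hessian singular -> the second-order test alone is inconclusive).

Compute the Hessian H = grad^2 f:
  H = [[-9, -6], [-6, -4]]
Verify stationarity: grad f(x*) = H x* + g = (0, 0).
Eigenvalues of H: -13, 0.
H has a zero eigenvalue (singular; negative semidefinite but not definite), so H is neither positive definite, negative definite, nor indefinite. The second-order test alone is inconclusive -> degen.
(Indeed, f is constant along the null direction of H through x*, so x* is not a strict local extremum.)

degen


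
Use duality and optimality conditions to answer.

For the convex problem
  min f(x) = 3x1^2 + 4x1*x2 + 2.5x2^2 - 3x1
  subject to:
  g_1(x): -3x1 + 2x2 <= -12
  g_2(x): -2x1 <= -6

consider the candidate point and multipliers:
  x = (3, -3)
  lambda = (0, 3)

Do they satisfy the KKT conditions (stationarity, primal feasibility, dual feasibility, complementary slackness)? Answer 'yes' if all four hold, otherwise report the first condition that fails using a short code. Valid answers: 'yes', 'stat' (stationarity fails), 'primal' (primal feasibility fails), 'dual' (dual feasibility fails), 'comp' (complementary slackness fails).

Gradient of f: grad f(x) = Q x + c = (3, -3)
Constraint values g_i(x) = a_i^T x - b_i:
  g_1((3, -3)) = -3
  g_2((3, -3)) = 0
Stationarity residual: grad f(x) + sum_i lambda_i a_i = (-3, -3)
  -> stationarity FAILS
Primal feasibility (all g_i <= 0): OK
Dual feasibility (all lambda_i >= 0): OK
Complementary slackness (lambda_i * g_i(x) = 0 for all i): OK

Verdict: the first failing condition is stationarity -> stat.

stat


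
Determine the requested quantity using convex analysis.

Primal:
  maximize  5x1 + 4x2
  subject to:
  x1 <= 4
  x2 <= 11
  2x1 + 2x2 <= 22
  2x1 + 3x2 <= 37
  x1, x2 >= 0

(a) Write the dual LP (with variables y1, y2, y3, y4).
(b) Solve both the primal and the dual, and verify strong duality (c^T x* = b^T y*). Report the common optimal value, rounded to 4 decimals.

The standard primal-dual pair for 'max c^T x s.t. A x <= b, x >= 0' is:
  Dual:  min b^T y  s.t.  A^T y >= c,  y >= 0.

So the dual LP is:
  minimize  4y1 + 11y2 + 22y3 + 37y4
  subject to:
    y1 + 2y3 + 2y4 >= 5
    y2 + 2y3 + 3y4 >= 4
    y1, y2, y3, y4 >= 0

Solving the primal: x* = (4, 7).
  primal value c^T x* = 48.
Solving the dual: y* = (1, 0, 2, 0).
  dual value b^T y* = 48.
Strong duality: c^T x* = b^T y*. Confirmed.

48


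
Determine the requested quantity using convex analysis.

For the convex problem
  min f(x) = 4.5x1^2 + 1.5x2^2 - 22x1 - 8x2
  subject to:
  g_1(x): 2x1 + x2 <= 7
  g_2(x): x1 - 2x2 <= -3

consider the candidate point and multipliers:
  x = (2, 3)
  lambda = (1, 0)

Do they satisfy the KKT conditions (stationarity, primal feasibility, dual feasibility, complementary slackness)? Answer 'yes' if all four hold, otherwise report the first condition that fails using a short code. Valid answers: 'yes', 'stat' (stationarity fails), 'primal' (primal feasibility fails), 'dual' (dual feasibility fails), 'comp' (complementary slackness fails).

Gradient of f: grad f(x) = Q x + c = (-4, 1)
Constraint values g_i(x) = a_i^T x - b_i:
  g_1((2, 3)) = 0
  g_2((2, 3)) = -1
Stationarity residual: grad f(x) + sum_i lambda_i a_i = (-2, 2)
  -> stationarity FAILS
Primal feasibility (all g_i <= 0): OK
Dual feasibility (all lambda_i >= 0): OK
Complementary slackness (lambda_i * g_i(x) = 0 for all i): OK

Verdict: the first failing condition is stationarity -> stat.

stat


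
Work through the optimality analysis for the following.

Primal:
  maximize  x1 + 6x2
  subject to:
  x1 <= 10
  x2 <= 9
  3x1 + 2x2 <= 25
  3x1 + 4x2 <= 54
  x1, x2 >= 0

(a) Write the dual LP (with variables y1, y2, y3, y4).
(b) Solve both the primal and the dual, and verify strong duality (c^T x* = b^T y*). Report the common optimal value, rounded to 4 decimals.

The standard primal-dual pair for 'max c^T x s.t. A x <= b, x >= 0' is:
  Dual:  min b^T y  s.t.  A^T y >= c,  y >= 0.

So the dual LP is:
  minimize  10y1 + 9y2 + 25y3 + 54y4
  subject to:
    y1 + 3y3 + 3y4 >= 1
    y2 + 2y3 + 4y4 >= 6
    y1, y2, y3, y4 >= 0

Solving the primal: x* = (2.3333, 9).
  primal value c^T x* = 56.3333.
Solving the dual: y* = (0, 5.3333, 0.3333, 0).
  dual value b^T y* = 56.3333.
Strong duality: c^T x* = b^T y*. Confirmed.

56.3333


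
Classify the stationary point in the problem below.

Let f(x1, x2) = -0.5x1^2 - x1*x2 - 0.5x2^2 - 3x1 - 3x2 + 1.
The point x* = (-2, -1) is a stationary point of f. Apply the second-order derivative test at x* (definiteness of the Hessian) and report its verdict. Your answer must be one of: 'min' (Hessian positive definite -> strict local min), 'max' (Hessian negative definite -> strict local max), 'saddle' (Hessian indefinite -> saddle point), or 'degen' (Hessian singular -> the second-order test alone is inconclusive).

Compute the Hessian H = grad^2 f:
  H = [[-1, -1], [-1, -1]]
Verify stationarity: grad f(x*) = H x* + g = (0, 0).
Eigenvalues of H: -2, 0.
H has a zero eigenvalue (singular; negative semidefinite but not definite), so H is neither positive definite, negative definite, nor indefinite. The second-order test alone is inconclusive -> degen.
(Indeed, f is constant along the null direction of H through x*, so x* is not a strict local extremum.)

degen


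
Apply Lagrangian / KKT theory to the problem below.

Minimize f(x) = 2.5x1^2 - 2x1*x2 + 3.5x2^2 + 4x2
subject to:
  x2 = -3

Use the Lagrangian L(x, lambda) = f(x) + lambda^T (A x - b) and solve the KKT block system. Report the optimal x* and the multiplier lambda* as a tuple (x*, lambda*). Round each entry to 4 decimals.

Form the Lagrangian:
  L(x, lambda) = (1/2) x^T Q x + c^T x + lambda^T (A x - b)
Stationarity (grad_x L = 0): Q x + c + A^T lambda = 0.
Primal feasibility: A x = b.

This gives the KKT block system:
  [ Q   A^T ] [ x     ]   [-c ]
  [ A    0  ] [ lambda ] = [ b ]

Solving the linear system:
  x*      = (-1.2, -3)
  lambda* = (14.6)
  f(x*)   = 15.9

x* = (-1.2, -3), lambda* = (14.6)


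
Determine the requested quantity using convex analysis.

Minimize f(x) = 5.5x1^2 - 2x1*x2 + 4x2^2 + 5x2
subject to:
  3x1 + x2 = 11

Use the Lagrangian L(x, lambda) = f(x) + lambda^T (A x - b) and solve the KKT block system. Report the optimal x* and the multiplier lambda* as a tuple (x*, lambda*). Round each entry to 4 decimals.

Form the Lagrangian:
  L(x, lambda) = (1/2) x^T Q x + c^T x + lambda^T (A x - b)
Stationarity (grad_x L = 0): Q x + c + A^T lambda = 0.
Primal feasibility: A x = b.

This gives the KKT block system:
  [ Q   A^T ] [ x     ]   [-c ]
  [ A    0  ] [ lambda ] = [ b ]

Solving the linear system:
  x*      = (3.1684, 1.4947)
  lambda* = (-10.6211)
  f(x*)   = 62.1526

x* = (3.1684, 1.4947), lambda* = (-10.6211)


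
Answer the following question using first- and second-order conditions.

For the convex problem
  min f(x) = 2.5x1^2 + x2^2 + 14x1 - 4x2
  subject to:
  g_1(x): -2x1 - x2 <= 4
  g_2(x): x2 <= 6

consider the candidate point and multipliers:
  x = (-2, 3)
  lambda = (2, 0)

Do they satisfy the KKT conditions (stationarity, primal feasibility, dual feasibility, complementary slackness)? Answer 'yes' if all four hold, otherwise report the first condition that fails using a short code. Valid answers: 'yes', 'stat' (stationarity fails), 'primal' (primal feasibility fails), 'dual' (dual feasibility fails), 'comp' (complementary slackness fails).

Gradient of f: grad f(x) = Q x + c = (4, 2)
Constraint values g_i(x) = a_i^T x - b_i:
  g_1((-2, 3)) = -3
  g_2((-2, 3)) = -3
Stationarity residual: grad f(x) + sum_i lambda_i a_i = (0, 0)
  -> stationarity OK
Primal feasibility (all g_i <= 0): OK
Dual feasibility (all lambda_i >= 0): OK
Complementary slackness (lambda_i * g_i(x) = 0 for all i): FAILS

Verdict: the first failing condition is complementary_slackness -> comp.

comp


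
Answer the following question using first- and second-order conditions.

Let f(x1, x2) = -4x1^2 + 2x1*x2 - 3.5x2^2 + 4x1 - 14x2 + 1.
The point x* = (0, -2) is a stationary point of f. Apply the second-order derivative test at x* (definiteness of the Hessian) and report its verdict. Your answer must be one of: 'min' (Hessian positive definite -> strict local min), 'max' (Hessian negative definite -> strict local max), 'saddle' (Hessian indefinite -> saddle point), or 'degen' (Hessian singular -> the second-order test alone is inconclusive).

Compute the Hessian H = grad^2 f:
  H = [[-8, 2], [2, -7]]
Verify stationarity: grad f(x*) = H x* + g = (0, 0).
Eigenvalues of H: -9.5616, -5.4384.
Both eigenvalues < 0, so H is negative definite -> x* is a strict local max.

max


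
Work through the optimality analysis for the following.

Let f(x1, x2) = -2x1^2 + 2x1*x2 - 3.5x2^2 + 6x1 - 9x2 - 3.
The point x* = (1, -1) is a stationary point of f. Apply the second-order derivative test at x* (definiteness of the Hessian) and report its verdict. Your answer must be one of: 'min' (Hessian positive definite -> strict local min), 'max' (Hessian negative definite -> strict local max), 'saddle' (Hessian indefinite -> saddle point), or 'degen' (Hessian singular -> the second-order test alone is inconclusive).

Compute the Hessian H = grad^2 f:
  H = [[-4, 2], [2, -7]]
Verify stationarity: grad f(x*) = H x* + g = (0, 0).
Eigenvalues of H: -8, -3.
Both eigenvalues < 0, so H is negative definite -> x* is a strict local max.

max


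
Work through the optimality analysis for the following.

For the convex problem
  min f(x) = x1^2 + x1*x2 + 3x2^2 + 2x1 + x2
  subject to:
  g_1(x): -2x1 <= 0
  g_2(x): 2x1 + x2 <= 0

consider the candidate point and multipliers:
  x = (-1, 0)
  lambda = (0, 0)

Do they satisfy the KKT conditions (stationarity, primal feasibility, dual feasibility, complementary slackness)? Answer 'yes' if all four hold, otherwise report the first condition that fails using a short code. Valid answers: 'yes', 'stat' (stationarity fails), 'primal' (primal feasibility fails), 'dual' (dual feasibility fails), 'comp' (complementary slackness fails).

Gradient of f: grad f(x) = Q x + c = (0, 0)
Constraint values g_i(x) = a_i^T x - b_i:
  g_1((-1, 0)) = 2
  g_2((-1, 0)) = -2
Stationarity residual: grad f(x) + sum_i lambda_i a_i = (0, 0)
  -> stationarity OK
Primal feasibility (all g_i <= 0): FAILS
Dual feasibility (all lambda_i >= 0): OK
Complementary slackness (lambda_i * g_i(x) = 0 for all i): OK

Verdict: the first failing condition is primal_feasibility -> primal.

primal


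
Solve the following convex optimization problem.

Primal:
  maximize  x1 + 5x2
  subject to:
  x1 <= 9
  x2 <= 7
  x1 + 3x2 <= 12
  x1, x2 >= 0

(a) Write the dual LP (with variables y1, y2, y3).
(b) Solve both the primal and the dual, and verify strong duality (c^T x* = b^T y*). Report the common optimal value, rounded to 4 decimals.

The standard primal-dual pair for 'max c^T x s.t. A x <= b, x >= 0' is:
  Dual:  min b^T y  s.t.  A^T y >= c,  y >= 0.

So the dual LP is:
  minimize  9y1 + 7y2 + 12y3
  subject to:
    y1 + y3 >= 1
    y2 + 3y3 >= 5
    y1, y2, y3 >= 0

Solving the primal: x* = (0, 4).
  primal value c^T x* = 20.
Solving the dual: y* = (0, 0, 1.6667).
  dual value b^T y* = 20.
Strong duality: c^T x* = b^T y*. Confirmed.

20


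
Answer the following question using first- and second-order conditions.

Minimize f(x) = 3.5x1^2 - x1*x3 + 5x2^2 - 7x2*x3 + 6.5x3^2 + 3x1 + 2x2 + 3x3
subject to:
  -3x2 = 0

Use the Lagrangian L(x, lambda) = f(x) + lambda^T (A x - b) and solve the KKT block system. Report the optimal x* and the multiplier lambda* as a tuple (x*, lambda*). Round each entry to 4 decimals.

Form the Lagrangian:
  L(x, lambda) = (1/2) x^T Q x + c^T x + lambda^T (A x - b)
Stationarity (grad_x L = 0): Q x + c + A^T lambda = 0.
Primal feasibility: A x = b.

This gives the KKT block system:
  [ Q   A^T ] [ x     ]   [-c ]
  [ A    0  ] [ lambda ] = [ b ]

Solving the linear system:
  x*      = (-0.4667, 0, -0.2667)
  lambda* = (1.2889)
  f(x*)   = -1.1

x* = (-0.4667, 0, -0.2667), lambda* = (1.2889)


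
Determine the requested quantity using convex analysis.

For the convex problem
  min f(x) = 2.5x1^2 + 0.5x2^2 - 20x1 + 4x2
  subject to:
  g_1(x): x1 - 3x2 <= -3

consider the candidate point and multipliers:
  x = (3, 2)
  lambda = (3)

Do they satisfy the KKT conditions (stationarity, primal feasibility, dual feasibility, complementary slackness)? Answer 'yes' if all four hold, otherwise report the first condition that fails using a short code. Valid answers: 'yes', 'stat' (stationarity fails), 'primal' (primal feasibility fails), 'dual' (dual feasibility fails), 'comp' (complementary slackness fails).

Gradient of f: grad f(x) = Q x + c = (-5, 6)
Constraint values g_i(x) = a_i^T x - b_i:
  g_1((3, 2)) = 0
Stationarity residual: grad f(x) + sum_i lambda_i a_i = (-2, -3)
  -> stationarity FAILS
Primal feasibility (all g_i <= 0): OK
Dual feasibility (all lambda_i >= 0): OK
Complementary slackness (lambda_i * g_i(x) = 0 for all i): OK

Verdict: the first failing condition is stationarity -> stat.

stat


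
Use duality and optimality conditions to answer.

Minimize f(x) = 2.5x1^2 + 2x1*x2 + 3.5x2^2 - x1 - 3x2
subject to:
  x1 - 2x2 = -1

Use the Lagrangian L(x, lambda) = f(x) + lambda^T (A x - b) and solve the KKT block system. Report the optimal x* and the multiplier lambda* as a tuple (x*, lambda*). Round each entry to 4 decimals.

Form the Lagrangian:
  L(x, lambda) = (1/2) x^T Q x + c^T x + lambda^T (A x - b)
Stationarity (grad_x L = 0): Q x + c + A^T lambda = 0.
Primal feasibility: A x = b.

This gives the KKT block system:
  [ Q   A^T ] [ x     ]   [-c ]
  [ A    0  ] [ lambda ] = [ b ]

Solving the linear system:
  x*      = (-0.0286, 0.4857)
  lambda* = (0.1714)
  f(x*)   = -0.6286

x* = (-0.0286, 0.4857), lambda* = (0.1714)


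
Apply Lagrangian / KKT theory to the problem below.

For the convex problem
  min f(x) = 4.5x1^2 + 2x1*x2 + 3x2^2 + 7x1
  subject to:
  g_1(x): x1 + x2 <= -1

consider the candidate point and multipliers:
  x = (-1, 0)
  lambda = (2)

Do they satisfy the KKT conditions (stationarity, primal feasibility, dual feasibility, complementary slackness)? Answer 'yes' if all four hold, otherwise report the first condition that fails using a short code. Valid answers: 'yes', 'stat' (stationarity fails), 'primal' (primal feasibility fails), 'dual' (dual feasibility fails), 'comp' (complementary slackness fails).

Gradient of f: grad f(x) = Q x + c = (-2, -2)
Constraint values g_i(x) = a_i^T x - b_i:
  g_1((-1, 0)) = 0
Stationarity residual: grad f(x) + sum_i lambda_i a_i = (0, 0)
  -> stationarity OK
Primal feasibility (all g_i <= 0): OK
Dual feasibility (all lambda_i >= 0): OK
Complementary slackness (lambda_i * g_i(x) = 0 for all i): OK

Verdict: yes, KKT holds.

yes


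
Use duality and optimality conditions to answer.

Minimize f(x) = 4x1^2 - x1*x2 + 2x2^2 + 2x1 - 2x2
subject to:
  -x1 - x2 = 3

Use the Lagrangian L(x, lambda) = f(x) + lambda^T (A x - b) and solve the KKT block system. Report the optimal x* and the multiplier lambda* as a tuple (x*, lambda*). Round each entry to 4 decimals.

Form the Lagrangian:
  L(x, lambda) = (1/2) x^T Q x + c^T x + lambda^T (A x - b)
Stationarity (grad_x L = 0): Q x + c + A^T lambda = 0.
Primal feasibility: A x = b.

This gives the KKT block system:
  [ Q   A^T ] [ x     ]   [-c ]
  [ A    0  ] [ lambda ] = [ b ]

Solving the linear system:
  x*      = (-1.3571, -1.6429)
  lambda* = (-7.2143)
  f(x*)   = 11.1071

x* = (-1.3571, -1.6429), lambda* = (-7.2143)


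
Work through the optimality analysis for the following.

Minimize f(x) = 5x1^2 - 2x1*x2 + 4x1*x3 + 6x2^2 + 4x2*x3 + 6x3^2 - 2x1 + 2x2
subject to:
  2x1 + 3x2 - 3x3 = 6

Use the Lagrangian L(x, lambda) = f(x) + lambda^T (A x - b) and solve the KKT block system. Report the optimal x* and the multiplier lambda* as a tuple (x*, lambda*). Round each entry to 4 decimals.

Form the Lagrangian:
  L(x, lambda) = (1/2) x^T Q x + c^T x + lambda^T (A x - b)
Stationarity (grad_x L = 0): Q x + c + A^T lambda = 0.
Primal feasibility: A x = b.

This gives the KKT block system:
  [ Q   A^T ] [ x     ]   [-c ]
  [ A    0  ] [ lambda ] = [ b ]

Solving the linear system:
  x*      = (0.9024, 0.5803, -0.8181)
  lambda* = (-1.2955)
  f(x*)   = 3.5643

x* = (0.9024, 0.5803, -0.8181), lambda* = (-1.2955)


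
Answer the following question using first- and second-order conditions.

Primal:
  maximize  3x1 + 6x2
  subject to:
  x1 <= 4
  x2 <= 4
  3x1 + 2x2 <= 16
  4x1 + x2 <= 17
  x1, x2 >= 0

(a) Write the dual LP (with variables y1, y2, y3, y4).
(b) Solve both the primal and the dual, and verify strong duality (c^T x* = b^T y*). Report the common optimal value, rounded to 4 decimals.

The standard primal-dual pair for 'max c^T x s.t. A x <= b, x >= 0' is:
  Dual:  min b^T y  s.t.  A^T y >= c,  y >= 0.

So the dual LP is:
  minimize  4y1 + 4y2 + 16y3 + 17y4
  subject to:
    y1 + 3y3 + 4y4 >= 3
    y2 + 2y3 + y4 >= 6
    y1, y2, y3, y4 >= 0

Solving the primal: x* = (2.6667, 4).
  primal value c^T x* = 32.
Solving the dual: y* = (0, 4, 1, 0).
  dual value b^T y* = 32.
Strong duality: c^T x* = b^T y*. Confirmed.

32


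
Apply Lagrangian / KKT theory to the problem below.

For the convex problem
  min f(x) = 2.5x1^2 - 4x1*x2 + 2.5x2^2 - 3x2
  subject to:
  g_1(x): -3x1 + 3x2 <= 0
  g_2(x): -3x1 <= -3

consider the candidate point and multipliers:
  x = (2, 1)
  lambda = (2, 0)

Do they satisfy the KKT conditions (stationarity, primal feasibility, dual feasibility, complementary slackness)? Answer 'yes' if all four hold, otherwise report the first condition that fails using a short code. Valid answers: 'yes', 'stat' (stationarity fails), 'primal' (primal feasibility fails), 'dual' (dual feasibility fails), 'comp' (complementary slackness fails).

Gradient of f: grad f(x) = Q x + c = (6, -6)
Constraint values g_i(x) = a_i^T x - b_i:
  g_1((2, 1)) = -3
  g_2((2, 1)) = -3
Stationarity residual: grad f(x) + sum_i lambda_i a_i = (0, 0)
  -> stationarity OK
Primal feasibility (all g_i <= 0): OK
Dual feasibility (all lambda_i >= 0): OK
Complementary slackness (lambda_i * g_i(x) = 0 for all i): FAILS

Verdict: the first failing condition is complementary_slackness -> comp.

comp


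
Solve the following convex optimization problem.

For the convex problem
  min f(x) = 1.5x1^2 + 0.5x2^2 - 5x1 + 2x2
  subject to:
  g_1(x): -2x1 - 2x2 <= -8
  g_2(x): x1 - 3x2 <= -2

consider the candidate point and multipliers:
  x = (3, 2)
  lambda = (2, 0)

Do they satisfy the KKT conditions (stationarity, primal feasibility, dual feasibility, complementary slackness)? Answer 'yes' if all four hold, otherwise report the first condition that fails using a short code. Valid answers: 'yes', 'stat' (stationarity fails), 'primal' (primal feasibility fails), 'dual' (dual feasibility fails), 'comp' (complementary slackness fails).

Gradient of f: grad f(x) = Q x + c = (4, 4)
Constraint values g_i(x) = a_i^T x - b_i:
  g_1((3, 2)) = -2
  g_2((3, 2)) = -1
Stationarity residual: grad f(x) + sum_i lambda_i a_i = (0, 0)
  -> stationarity OK
Primal feasibility (all g_i <= 0): OK
Dual feasibility (all lambda_i >= 0): OK
Complementary slackness (lambda_i * g_i(x) = 0 for all i): FAILS

Verdict: the first failing condition is complementary_slackness -> comp.

comp


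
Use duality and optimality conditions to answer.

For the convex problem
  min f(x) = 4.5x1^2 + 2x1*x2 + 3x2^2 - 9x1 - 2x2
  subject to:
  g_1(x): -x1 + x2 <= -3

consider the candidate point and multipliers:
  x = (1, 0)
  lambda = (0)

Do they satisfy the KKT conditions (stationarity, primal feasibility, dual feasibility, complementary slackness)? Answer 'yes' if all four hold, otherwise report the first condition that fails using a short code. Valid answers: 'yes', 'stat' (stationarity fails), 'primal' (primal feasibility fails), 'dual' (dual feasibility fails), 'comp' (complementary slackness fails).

Gradient of f: grad f(x) = Q x + c = (0, 0)
Constraint values g_i(x) = a_i^T x - b_i:
  g_1((1, 0)) = 2
Stationarity residual: grad f(x) + sum_i lambda_i a_i = (0, 0)
  -> stationarity OK
Primal feasibility (all g_i <= 0): FAILS
Dual feasibility (all lambda_i >= 0): OK
Complementary slackness (lambda_i * g_i(x) = 0 for all i): OK

Verdict: the first failing condition is primal_feasibility -> primal.

primal


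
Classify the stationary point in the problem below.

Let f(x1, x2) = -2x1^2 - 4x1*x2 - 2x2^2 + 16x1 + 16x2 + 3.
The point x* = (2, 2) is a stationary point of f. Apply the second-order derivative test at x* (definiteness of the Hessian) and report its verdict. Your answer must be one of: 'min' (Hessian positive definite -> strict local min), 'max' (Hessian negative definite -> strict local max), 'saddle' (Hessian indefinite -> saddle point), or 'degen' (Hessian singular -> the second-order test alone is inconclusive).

Compute the Hessian H = grad^2 f:
  H = [[-4, -4], [-4, -4]]
Verify stationarity: grad f(x*) = H x* + g = (0, 0).
Eigenvalues of H: -8, 0.
H has a zero eigenvalue (singular; negative semidefinite but not definite), so H is neither positive definite, negative definite, nor indefinite. The second-order test alone is inconclusive -> degen.
(Indeed, f is constant along the null direction of H through x*, so x* is not a strict local extremum.)

degen


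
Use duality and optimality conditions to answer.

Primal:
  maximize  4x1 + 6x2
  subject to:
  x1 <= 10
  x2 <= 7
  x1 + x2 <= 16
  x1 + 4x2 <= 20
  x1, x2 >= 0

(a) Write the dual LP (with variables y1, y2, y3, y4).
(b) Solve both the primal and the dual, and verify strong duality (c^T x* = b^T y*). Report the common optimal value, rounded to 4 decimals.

The standard primal-dual pair for 'max c^T x s.t. A x <= b, x >= 0' is:
  Dual:  min b^T y  s.t.  A^T y >= c,  y >= 0.

So the dual LP is:
  minimize  10y1 + 7y2 + 16y3 + 20y4
  subject to:
    y1 + y3 + y4 >= 4
    y2 + y3 + 4y4 >= 6
    y1, y2, y3, y4 >= 0

Solving the primal: x* = (10, 2.5).
  primal value c^T x* = 55.
Solving the dual: y* = (2.5, 0, 0, 1.5).
  dual value b^T y* = 55.
Strong duality: c^T x* = b^T y*. Confirmed.

55


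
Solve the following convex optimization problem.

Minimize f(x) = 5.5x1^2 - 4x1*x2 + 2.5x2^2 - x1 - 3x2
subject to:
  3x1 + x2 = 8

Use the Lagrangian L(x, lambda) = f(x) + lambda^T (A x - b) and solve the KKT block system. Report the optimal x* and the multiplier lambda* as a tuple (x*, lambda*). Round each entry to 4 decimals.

Form the Lagrangian:
  L(x, lambda) = (1/2) x^T Q x + c^T x + lambda^T (A x - b)
Stationarity (grad_x L = 0): Q x + c + A^T lambda = 0.
Primal feasibility: A x = b.

This gives the KKT block system:
  [ Q   A^T ] [ x     ]   [-c ]
  [ A    0  ] [ lambda ] = [ b ]

Solving the linear system:
  x*      = (1.8, 2.6)
  lambda* = (-2.8)
  f(x*)   = 6.4

x* = (1.8, 2.6), lambda* = (-2.8)


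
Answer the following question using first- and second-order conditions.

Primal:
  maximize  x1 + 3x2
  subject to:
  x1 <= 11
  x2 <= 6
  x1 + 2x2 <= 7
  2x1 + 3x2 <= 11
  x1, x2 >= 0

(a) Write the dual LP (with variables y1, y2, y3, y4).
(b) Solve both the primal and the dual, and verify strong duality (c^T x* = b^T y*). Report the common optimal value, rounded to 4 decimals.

The standard primal-dual pair for 'max c^T x s.t. A x <= b, x >= 0' is:
  Dual:  min b^T y  s.t.  A^T y >= c,  y >= 0.

So the dual LP is:
  minimize  11y1 + 6y2 + 7y3 + 11y4
  subject to:
    y1 + y3 + 2y4 >= 1
    y2 + 2y3 + 3y4 >= 3
    y1, y2, y3, y4 >= 0

Solving the primal: x* = (0, 3.5).
  primal value c^T x* = 10.5.
Solving the dual: y* = (0, 0, 1.5, 0).
  dual value b^T y* = 10.5.
Strong duality: c^T x* = b^T y*. Confirmed.

10.5


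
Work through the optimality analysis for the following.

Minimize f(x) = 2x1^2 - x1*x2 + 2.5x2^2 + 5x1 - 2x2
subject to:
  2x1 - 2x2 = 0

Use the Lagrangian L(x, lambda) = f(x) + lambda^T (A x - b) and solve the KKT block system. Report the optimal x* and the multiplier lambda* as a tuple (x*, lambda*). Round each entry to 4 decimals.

Form the Lagrangian:
  L(x, lambda) = (1/2) x^T Q x + c^T x + lambda^T (A x - b)
Stationarity (grad_x L = 0): Q x + c + A^T lambda = 0.
Primal feasibility: A x = b.

This gives the KKT block system:
  [ Q   A^T ] [ x     ]   [-c ]
  [ A    0  ] [ lambda ] = [ b ]

Solving the linear system:
  x*      = (-0.4286, -0.4286)
  lambda* = (-1.8571)
  f(x*)   = -0.6429

x* = (-0.4286, -0.4286), lambda* = (-1.8571)


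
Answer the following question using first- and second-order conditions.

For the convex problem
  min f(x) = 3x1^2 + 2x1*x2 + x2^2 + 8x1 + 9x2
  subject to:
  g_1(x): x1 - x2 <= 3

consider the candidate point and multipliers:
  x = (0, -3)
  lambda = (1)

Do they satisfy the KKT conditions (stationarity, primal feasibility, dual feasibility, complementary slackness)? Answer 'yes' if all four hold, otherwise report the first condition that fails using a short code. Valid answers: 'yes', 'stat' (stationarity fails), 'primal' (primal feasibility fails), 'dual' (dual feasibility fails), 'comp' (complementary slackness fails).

Gradient of f: grad f(x) = Q x + c = (2, 3)
Constraint values g_i(x) = a_i^T x - b_i:
  g_1((0, -3)) = 0
Stationarity residual: grad f(x) + sum_i lambda_i a_i = (3, 2)
  -> stationarity FAILS
Primal feasibility (all g_i <= 0): OK
Dual feasibility (all lambda_i >= 0): OK
Complementary slackness (lambda_i * g_i(x) = 0 for all i): OK

Verdict: the first failing condition is stationarity -> stat.

stat


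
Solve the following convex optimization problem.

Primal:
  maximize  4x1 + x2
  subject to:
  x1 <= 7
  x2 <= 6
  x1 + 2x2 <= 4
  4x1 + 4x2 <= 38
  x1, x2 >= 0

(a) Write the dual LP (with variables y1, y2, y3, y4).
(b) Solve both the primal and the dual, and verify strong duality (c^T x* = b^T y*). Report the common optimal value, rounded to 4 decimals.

The standard primal-dual pair for 'max c^T x s.t. A x <= b, x >= 0' is:
  Dual:  min b^T y  s.t.  A^T y >= c,  y >= 0.

So the dual LP is:
  minimize  7y1 + 6y2 + 4y3 + 38y4
  subject to:
    y1 + y3 + 4y4 >= 4
    y2 + 2y3 + 4y4 >= 1
    y1, y2, y3, y4 >= 0

Solving the primal: x* = (4, 0).
  primal value c^T x* = 16.
Solving the dual: y* = (0, 0, 4, 0).
  dual value b^T y* = 16.
Strong duality: c^T x* = b^T y*. Confirmed.

16


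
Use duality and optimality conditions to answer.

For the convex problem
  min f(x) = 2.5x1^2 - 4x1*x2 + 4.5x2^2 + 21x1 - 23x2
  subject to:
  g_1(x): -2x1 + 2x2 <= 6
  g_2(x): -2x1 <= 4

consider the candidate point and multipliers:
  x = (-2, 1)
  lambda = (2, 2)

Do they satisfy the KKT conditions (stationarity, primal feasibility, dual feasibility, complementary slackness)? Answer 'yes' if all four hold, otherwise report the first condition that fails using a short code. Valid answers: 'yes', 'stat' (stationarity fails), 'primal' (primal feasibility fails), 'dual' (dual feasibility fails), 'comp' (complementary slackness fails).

Gradient of f: grad f(x) = Q x + c = (7, -6)
Constraint values g_i(x) = a_i^T x - b_i:
  g_1((-2, 1)) = 0
  g_2((-2, 1)) = 0
Stationarity residual: grad f(x) + sum_i lambda_i a_i = (-1, -2)
  -> stationarity FAILS
Primal feasibility (all g_i <= 0): OK
Dual feasibility (all lambda_i >= 0): OK
Complementary slackness (lambda_i * g_i(x) = 0 for all i): OK

Verdict: the first failing condition is stationarity -> stat.

stat


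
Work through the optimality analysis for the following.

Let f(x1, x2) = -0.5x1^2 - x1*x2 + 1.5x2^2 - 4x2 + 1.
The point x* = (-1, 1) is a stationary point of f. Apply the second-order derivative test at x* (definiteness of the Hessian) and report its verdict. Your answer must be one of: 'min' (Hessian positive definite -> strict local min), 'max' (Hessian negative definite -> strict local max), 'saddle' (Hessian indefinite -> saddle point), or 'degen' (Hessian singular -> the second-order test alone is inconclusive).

Compute the Hessian H = grad^2 f:
  H = [[-1, -1], [-1, 3]]
Verify stationarity: grad f(x*) = H x* + g = (0, 0).
Eigenvalues of H: -1.2361, 3.2361.
Eigenvalues have mixed signs, so H is indefinite -> x* is a saddle point.

saddle
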